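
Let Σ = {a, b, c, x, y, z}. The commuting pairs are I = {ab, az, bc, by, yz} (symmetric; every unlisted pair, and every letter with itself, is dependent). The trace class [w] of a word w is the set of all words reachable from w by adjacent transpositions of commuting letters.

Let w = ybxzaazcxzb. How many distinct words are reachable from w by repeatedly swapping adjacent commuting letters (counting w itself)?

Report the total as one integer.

12

drop 0:y onto floor
drop 1:b onto floor
drop 2:x onto {0:y, 1:b}
drop 3:z onto {2:x}
drop 4:a onto {2:x}
drop 5:a onto {4:a}
drop 6:z onto {3:z}
drop 7:c onto {5:a, 6:z}
drop 8:x onto {7:c}
drop 9:z onto {8:x}
drop 10:b onto {9:z}
ground layer = {0:y, 1:b}
drop-orders for the pieces not yet dropped (sum over which currently-grounded one goes next):
  1 to go: {10} 1
  2 to go: {9,10} 1
  3 to go: {8,9,10} 1
  4 to go: {7,8,9,10} 1
  5 to go: {5,7,8,9,10} 1  {6,7,8,9,10} 1
  6 to go: {3,6,7,8,9,10} 1  {4,5,7,8,9,10} 1  {5,6,7,8,9,10} 2
  7 to go: {3,5,6,7,8,9,10} 3  {4,5,6,7,8,9,10} 3
  8 to go: {3,4,5,6,7,8,9,10} 6
  9 to go: {2,3,4,5,6,7,8,9,10} 6
  if 0:y drops first: 6 orders
  if 1:b drops first: 6 orders
heap linearizations: 12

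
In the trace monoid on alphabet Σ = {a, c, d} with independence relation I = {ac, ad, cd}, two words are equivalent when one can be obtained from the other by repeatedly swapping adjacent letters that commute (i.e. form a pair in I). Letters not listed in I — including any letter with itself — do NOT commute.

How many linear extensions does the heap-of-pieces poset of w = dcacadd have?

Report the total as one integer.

210

drop 0:d onto floor
drop 1:c onto floor
drop 2:a onto floor
drop 3:c onto {1:c}
drop 4:a onto {2:a}
drop 5:d onto {0:d}
drop 6:d onto {5:d}
ground layer = {0:d, 1:c, 2:a}
drop-orders for the pieces not yet dropped (sum over which currently-grounded one goes next):
  1 to go: {3} 1  {4} 1  {6} 1
  2 to go: {1,3} 1  {2,4} 1  {3,4} 2  {3,6} 2  {4,6} 2  {5,6} 1
  3 to go: {0,5,6} 1  {1,3,4} 3  {1,3,6} 3  {2,3,4} 3  {2,4,6} 3  {3,4,6} 6  {3,5,6} 3  {4,5,6} 3
  4 to go: {0,3,5,6} 4  {0,4,5,6} 4  {1,2,3,4} 6  {1,3,4,6} 12  {1,3,5,6} 6  {2,3,4,6} 12  {2,4,5,6} 6  {3,4,5,6} 12
  5 to go: {0,1,3,5,6} 10  {0,2,4,5,6} 10  {0,3,4,5,6} 20  {1,2,3,4,6} 30  {1,3,4,5,6} 30  {2,3,4,5,6} 30
  if 0:d drops first: 90 orders
  if 1:c drops first: 60 orders
  if 2:a drops first: 60 orders
heap linearizations: 210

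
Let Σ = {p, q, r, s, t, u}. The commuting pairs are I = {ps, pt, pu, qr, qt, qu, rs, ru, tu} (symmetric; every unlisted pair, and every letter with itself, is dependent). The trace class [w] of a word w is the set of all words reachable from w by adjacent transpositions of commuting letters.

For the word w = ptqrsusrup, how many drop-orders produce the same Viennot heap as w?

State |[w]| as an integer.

145

piece 0:p — minimal
piece 1:t — minimal
piece 2:q rests on {0:p}
piece 3:r rests on {0:p, 1:t}
piece 4:s rests on {1:t, 2:q}
piece 5:u rests on {4:s}
piece 6:s rests on {5:u}
piece 7:r rests on {3:r}
piece 8:u rests on {6:s}
piece 9:p rests on {2:q, 7:r}
minimal pieces: {0:p, 1:t}
ways to finish when only these pieces remain (= sum over removing one remaining piece with nothing left below it):
  1 left: {8}→1  {9}→1
  2 left: {6,8}→1  {7,9}→1  {8,9}→2
  3 left: {3,7,9}→1  {5,6,8}→1  {6,8,9}→3  {7,8,9}→3
  4 left: {3,7,8,9}→4  {4,5,6,8}→1  {5,6,8,9}→4  {6,7,8,9}→6
  5 left: {3,6,7,8,9}→10  {4,5,6,8,9}→5  {5,6,7,8,9}→10
  6 left: {2,4,5,6,8,9}→5  {3,5,6,7,8,9}→20  {4,5,6,7,8,9}→15
  7 left: {2,4,5,6,7,8,9}→20  {3,4,5,6,7,8,9}→35
  8 left: {1,3,4,5,6,7,8,9}→35  {2,3,4,5,6,7,8,9}→55
  placing 0:p first → 90 extensions
  placing 1:t first → 55 extensions
total linear extensions = 145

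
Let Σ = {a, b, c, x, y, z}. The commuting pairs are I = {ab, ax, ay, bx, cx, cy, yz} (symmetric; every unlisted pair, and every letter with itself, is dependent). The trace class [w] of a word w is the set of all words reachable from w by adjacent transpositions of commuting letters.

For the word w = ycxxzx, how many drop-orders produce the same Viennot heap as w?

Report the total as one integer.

#0=y has no predecessor
#1=c has no predecessor
#2=x depends on [0:y]
#3=x depends on [2:x]
#4=z depends on [1:c, 3:x]
#5=x depends on [4:z]
sources: [0:y, 1:c]
N(rest) = Σ N(rest − s) over sources s of rest; N(one piece) = 1:
  size 1 → [5]=1
  size 2 → [4,5]=1
  size 3 → [1,4,5]=1  [3,4,5]=1
  size 4 → [1,3,4,5]=2  [2,3,4,5]=1
  first=0(y) contributes 3
  first=1(c) contributes 1
|[w]| = 4

4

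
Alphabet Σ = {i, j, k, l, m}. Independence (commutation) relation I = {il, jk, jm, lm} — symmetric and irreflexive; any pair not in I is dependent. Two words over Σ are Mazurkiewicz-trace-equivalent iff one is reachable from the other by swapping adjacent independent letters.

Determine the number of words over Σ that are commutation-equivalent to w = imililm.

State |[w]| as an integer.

21

piece 0:i — minimal
piece 1:m rests on {0:i}
piece 2:i rests on {1:m}
piece 3:l — minimal
piece 4:i rests on {2:i}
piece 5:l rests on {3:l}
piece 6:m rests on {4:i}
minimal pieces: {0:i, 3:l}
ways to finish when only these pieces remain (= sum over removing one remaining piece with nothing left below it):
  1 left: {5}→1  {6}→1
  2 left: {3,5}→1  {4,6}→1  {5,6}→2
  3 left: {2,4,6}→1  {3,5,6}→3  {4,5,6}→3
  4 left: {1,2,4,6}→1  {2,4,5,6}→4  {3,4,5,6}→6
  5 left: {0,1,2,4,6}→1  {1,2,4,5,6}→5  {2,3,4,5,6}→10
  placing 0:i first → 15 extensions
  placing 3:l first → 6 extensions
total linear extensions = 21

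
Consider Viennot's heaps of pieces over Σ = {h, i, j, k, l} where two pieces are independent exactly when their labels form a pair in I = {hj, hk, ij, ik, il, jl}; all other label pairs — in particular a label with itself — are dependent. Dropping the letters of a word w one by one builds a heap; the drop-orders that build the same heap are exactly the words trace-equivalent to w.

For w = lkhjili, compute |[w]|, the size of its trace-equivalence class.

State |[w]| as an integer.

0(l) covers ∅
1(k) covers 0:l
2(h) covers 0:l
3(j) covers 1:k
4(i) covers 2:h
5(l) covers 1:k, 2:h
6(i) covers 4:i
floor of heap: 0:l
completions by unplaced set U, small U first (add the entries for U minus each lowest piece of U):
  |U|=1: {3}:1  {5}:1  {6}:1
  |U|=2: {3,5}:2  {3,6}:2  {4,6}:1  {5,6}:2
  |U|=3: {1,3,5}:2  {3,4,6}:3  {3,5,6}:6  {4,5,6}:3
  |U|=4: {1,3,5,6}:8  {2,4,5,6}:3  {3,4,5,6}:12
  |U|=5: {1,3,4,5,6}:20  {2,3,4,5,6}:15
  start at 0(l): 35

35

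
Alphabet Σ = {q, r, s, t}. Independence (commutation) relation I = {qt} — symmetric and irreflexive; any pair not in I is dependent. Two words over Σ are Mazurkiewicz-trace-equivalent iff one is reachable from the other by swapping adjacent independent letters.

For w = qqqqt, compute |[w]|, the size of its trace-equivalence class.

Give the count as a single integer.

5

drop 0:q onto floor
drop 1:q onto {0:q}
drop 2:q onto {1:q}
drop 3:q onto {2:q}
drop 4:t onto floor
ground layer = {0:q, 4:t}
drop-orders for the pieces not yet dropped (sum over which currently-grounded one goes next):
  1 to go: {3} 1  {4} 1
  2 to go: {2,3} 1  {3,4} 2
  3 to go: {1,2,3} 1  {2,3,4} 3
  if 0:q drops first: 4 orders
  if 4:t drops first: 1 orders
heap linearizations: 5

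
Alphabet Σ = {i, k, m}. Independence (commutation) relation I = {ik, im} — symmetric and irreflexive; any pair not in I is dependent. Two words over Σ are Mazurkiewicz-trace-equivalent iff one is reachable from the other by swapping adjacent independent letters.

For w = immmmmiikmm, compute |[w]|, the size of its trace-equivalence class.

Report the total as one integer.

0(i) covers ∅
1(m) covers ∅
2(m) covers 1:m
3(m) covers 2:m
4(m) covers 3:m
5(m) covers 4:m
6(i) covers 0:i
7(i) covers 6:i
8(k) covers 5:m
9(m) covers 8:k
10(m) covers 9:m
floor of heap: 0:i, 1:m
completions by unplaced set U, small U first (add the entries for U minus each lowest piece of U):
  |U|=1: {7}:1  {10}:1
  |U|=2: {6,7}:1  {7,10}:2  {9,10}:1
  |U|=3: {0,6,7}:1  {6,7,10}:3  {7,9,10}:3  {8,9,10}:1
  |U|=4: {0,6,7,10}:4  {5,8,9,10}:1  {6,7,9,10}:6  {7,8,9,10}:4
  |U|=5: {0,6,7,9,10}:10  {4,5,8,9,10}:1  {5,7,8,9,10}:5  {6,7,8,9,10}:10
  |U|=6: {0,6,7,8,9,10}:20  {3,4,5,8,9,10}:1  {4,5,7,8,9,10}:6  {5,6,7,8,9,10}:15
  |U|=7: {0,5,6,7,8,9,10}:35  {2,3,4,5,8,9,10}:1  {3,4,5,7,8,9,10}:7  {4,5,6,7,8,9,10}:21
  |U|=8: {0,4,5,6,7,8,9,10}:56  {1,2,3,4,5,8,9,10}:1  {2,3,4,5,7,8,9,10}:8  {3,4,5,6,7,8,9,10}:28
  |U|=9: {0,3,4,5,6,7,8,9,10}:84  {1,2,3,4,5,7,8,9,10}:9  {2,3,4,5,6,7,8,9,10}:36
  start at 0(i): 45
  start at 1(m): 120
sum over floor = 165

165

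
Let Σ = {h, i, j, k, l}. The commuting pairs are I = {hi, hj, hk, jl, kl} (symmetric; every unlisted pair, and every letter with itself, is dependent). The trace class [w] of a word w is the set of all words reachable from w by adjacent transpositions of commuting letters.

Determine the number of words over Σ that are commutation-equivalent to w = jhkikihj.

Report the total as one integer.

drop 0:j onto floor
drop 1:h onto floor
drop 2:k onto {0:j}
drop 3:i onto {2:k}
drop 4:k onto {3:i}
drop 5:i onto {4:k}
drop 6:h onto {1:h}
drop 7:j onto {5:i}
ground layer = {0:j, 1:h}
drop-orders for the pieces not yet dropped (sum over which currently-grounded one goes next):
  1 to go: {6} 1  {7} 1
  2 to go: {1,6} 1  {5,7} 1  {6,7} 2
  3 to go: {1,6,7} 3  {4,5,7} 1  {5,6,7} 3
  4 to go: {1,5,6,7} 6  {3,4,5,7} 1  {4,5,6,7} 4
  5 to go: {1,4,5,6,7} 10  {2,3,4,5,7} 1  {3,4,5,6,7} 5
  6 to go: {0,2,3,4,5,7} 1  {1,3,4,5,6,7} 15  {2,3,4,5,6,7} 6
  if 0:j drops first: 21 orders
  if 1:h drops first: 7 orders
heap linearizations: 28

28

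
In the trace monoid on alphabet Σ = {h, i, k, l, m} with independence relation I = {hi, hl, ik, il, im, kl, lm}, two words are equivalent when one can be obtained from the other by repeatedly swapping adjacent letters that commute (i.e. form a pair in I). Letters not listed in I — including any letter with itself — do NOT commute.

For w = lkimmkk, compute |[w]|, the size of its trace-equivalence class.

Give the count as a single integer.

#0=l has no predecessor
#1=k has no predecessor
#2=i has no predecessor
#3=m depends on [1:k]
#4=m depends on [3:m]
#5=k depends on [4:m]
#6=k depends on [5:k]
sources: [0:l, 1:k, 2:i]
N(rest) = Σ N(rest − s) over sources s of rest; N(one piece) = 1:
  size 1 → [0]=1  [2]=1  [6]=1
  size 2 → [0,2]=2  [0,6]=2  [2,6]=2  [5,6]=1
  size 3 → [0,2,6]=6  [0,5,6]=3  [2,5,6]=3  [4,5,6]=1
  size 4 → [0,2,5,6]=12  [0,4,5,6]=4  [2,4,5,6]=4  [3,4,5,6]=1
  size 5 → [0,2,4,5,6]=20  [0,3,4,5,6]=5  [1,3,4,5,6]=1  [2,3,4,5,6]=5
  first=0(l) contributes 6
  first=1(k) contributes 30
  first=2(i) contributes 6
|[w]| = 42

42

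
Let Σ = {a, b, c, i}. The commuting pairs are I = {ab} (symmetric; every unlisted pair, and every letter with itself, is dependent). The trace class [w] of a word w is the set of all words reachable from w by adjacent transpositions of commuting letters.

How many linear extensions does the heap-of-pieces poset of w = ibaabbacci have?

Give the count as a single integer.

drop 0:i onto floor
drop 1:b onto {0:i}
drop 2:a onto {0:i}
drop 3:a onto {2:a}
drop 4:b onto {1:b}
drop 5:b onto {4:b}
drop 6:a onto {3:a}
drop 7:c onto {5:b, 6:a}
drop 8:c onto {7:c}
drop 9:i onto {8:c}
ground layer = {0:i}
drop-orders for the pieces not yet dropped (sum over which currently-grounded one goes next):
  1 to go: {9} 1
  2 to go: {8,9} 1
  3 to go: {7,8,9} 1
  4 to go: {5,7,8,9} 1  {6,7,8,9} 1
  5 to go: {3,6,7,8,9} 1  {4,5,7,8,9} 1  {5,6,7,8,9} 2
  6 to go: {1,4,5,7,8,9} 1  {2,3,6,7,8,9} 1  {3,5,6,7,8,9} 3  {4,5,6,7,8,9} 3
  7 to go: {1,4,5,6,7,8,9} 4  {2,3,5,6,7,8,9} 4  {3,4,5,6,7,8,9} 6
  8 to go: {1,3,4,5,6,7,8,9} 10  {2,3,4,5,6,7,8,9} 10
  if 0:i drops first: 20 orders

20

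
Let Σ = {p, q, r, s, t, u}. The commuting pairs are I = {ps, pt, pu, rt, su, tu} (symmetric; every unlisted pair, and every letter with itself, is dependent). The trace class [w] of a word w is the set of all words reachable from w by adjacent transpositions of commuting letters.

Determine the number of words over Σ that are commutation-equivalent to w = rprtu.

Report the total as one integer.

5

#0=r has no predecessor
#1=p depends on [0:r]
#2=r depends on [1:p]
#3=t has no predecessor
#4=u depends on [2:r]
sources: [0:r, 3:t]
N(rest) = Σ N(rest − s) over sources s of rest; N(one piece) = 1:
  size 1 → [3]=1  [4]=1
  size 2 → [2,4]=1  [3,4]=2
  size 3 → [1,2,4]=1  [2,3,4]=3
  first=0(r) contributes 4
  first=3(t) contributes 1
|[w]| = 5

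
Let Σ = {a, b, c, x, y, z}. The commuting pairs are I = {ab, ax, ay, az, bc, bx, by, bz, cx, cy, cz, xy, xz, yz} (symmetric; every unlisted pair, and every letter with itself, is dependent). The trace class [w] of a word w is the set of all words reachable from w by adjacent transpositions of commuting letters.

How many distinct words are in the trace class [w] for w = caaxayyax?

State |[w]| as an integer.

0(c) covers ∅
1(a) covers 0:c
2(a) covers 1:a
3(x) covers ∅
4(a) covers 2:a
5(y) covers ∅
6(y) covers 5:y
7(a) covers 4:a
8(x) covers 3:x
floor of heap: 0:c, 3:x, 5:y
completions by unplaced set U, small U first (add the entries for U minus each lowest piece of U):
  |U|=1: {6}:1  {7}:1  {8}:1
  |U|=2: {3,8}:1  {4,7}:1  {5,6}:1  {6,7}:2  {6,8}:2  {7,8}:2
  |U|=3: {2,4,7}:1  {3,6,8}:3  {3,7,8}:3  {4,6,7}:3  {4,7,8}:3  {5,6,7}:3  {5,6,8}:3  {6,7,8}:6
  |U|=4: {1,2,4,7}:1  {2,4,6,7}:4  {2,4,7,8}:4  {3,4,7,8}:6  {3,5,6,8}:6  {3,6,7,8}:12  {4,5,6,7}:6  {4,6,7,8}:12  {5,6,7,8}:12
  |U|=5: {0,1,2,4,7}:1  {1,2,4,6,7}:5  {1,2,4,7,8}:5  {2,3,4,7,8}:10  {2,4,5,6,7}:10  {2,4,6,7,8}:20  {3,4,6,7,8}:30  {3,5,6,7,8}:30  {4,5,6,7,8}:30
  |U|=6: {0,1,2,4,6,7}:6  {0,1,2,4,7,8}:6  {1,2,3,4,7,8}:15  {1,2,4,5,6,7}:15  {1,2,4,6,7,8}:30  {2,3,4,6,7,8}:60  {2,4,5,6,7,8}:60  {3,4,5,6,7,8}:90
  |U|=7: {0,1,2,3,4,7,8}:21  {0,1,2,4,5,6,7}:21  {0,1,2,4,6,7,8}:42  {1,2,3,4,6,7,8}:105  {1,2,4,5,6,7,8}:105  {2,3,4,5,6,7,8}:210
  start at 0(c): 420
  start at 3(x): 168
  start at 5(y): 168
sum over floor = 756

756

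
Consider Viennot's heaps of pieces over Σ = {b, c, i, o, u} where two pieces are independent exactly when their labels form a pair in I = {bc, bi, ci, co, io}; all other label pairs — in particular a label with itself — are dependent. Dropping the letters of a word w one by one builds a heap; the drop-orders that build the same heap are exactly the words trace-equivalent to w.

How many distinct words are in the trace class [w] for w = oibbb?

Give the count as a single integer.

drop 0:o onto floor
drop 1:i onto floor
drop 2:b onto {0:o}
drop 3:b onto {2:b}
drop 4:b onto {3:b}
ground layer = {0:o, 1:i}
drop-orders for the pieces not yet dropped (sum over which currently-grounded one goes next):
  1 to go: {1} 1  {4} 1
  2 to go: {1,4} 2  {3,4} 1
  3 to go: {1,3,4} 3  {2,3,4} 1
  if 0:o drops first: 4 orders
  if 1:i drops first: 1 orders
heap linearizations: 5

5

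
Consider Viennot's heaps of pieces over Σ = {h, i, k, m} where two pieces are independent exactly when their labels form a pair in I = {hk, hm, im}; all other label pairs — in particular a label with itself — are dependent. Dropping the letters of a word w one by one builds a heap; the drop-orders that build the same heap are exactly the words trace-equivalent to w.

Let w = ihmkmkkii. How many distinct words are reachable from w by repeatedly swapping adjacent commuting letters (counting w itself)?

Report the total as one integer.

11

#0=i has no predecessor
#1=h depends on [0:i]
#2=m has no predecessor
#3=k depends on [0:i, 2:m]
#4=m depends on [3:k]
#5=k depends on [4:m]
#6=k depends on [5:k]
#7=i depends on [1:h, 6:k]
#8=i depends on [7:i]
sources: [0:i, 2:m]
N(rest) = Σ N(rest − s) over sources s of rest; N(one piece) = 1:
  size 1 → [8]=1
  size 2 → [7,8]=1
  size 3 → [1,7,8]=1  [6,7,8]=1
  size 4 → [1,6,7,8]=2  [5,6,7,8]=1
  size 5 → [1,5,6,7,8]=3  [4,5,6,7,8]=1
  size 6 → [1,4,5,6,7,8]=4  [3,4,5,6,7,8]=1
  size 7 → [1,3,4,5,6,7,8]=5  [2,3,4,5,6,7,8]=1
  first=0(i) contributes 6
  first=2(m) contributes 5
|[w]| = 11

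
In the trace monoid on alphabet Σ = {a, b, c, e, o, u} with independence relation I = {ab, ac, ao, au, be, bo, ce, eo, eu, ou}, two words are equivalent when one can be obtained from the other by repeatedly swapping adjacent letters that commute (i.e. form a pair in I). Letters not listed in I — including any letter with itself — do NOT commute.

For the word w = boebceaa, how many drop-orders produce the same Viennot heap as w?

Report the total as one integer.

drop 0:b onto floor
drop 1:o onto floor
drop 2:e onto floor
drop 3:b onto {0:b}
drop 4:c onto {1:o, 3:b}
drop 5:e onto {2:e}
drop 6:a onto {5:e}
drop 7:a onto {6:a}
ground layer = {0:b, 1:o, 2:e}
drop-orders for the pieces not yet dropped (sum over which currently-grounded one goes next):
  1 to go: {4} 1  {7} 1
  2 to go: {1,4} 1  {3,4} 1  {4,7} 2  {6,7} 1
  3 to go: {0,3,4} 1  {1,3,4} 2  {1,4,7} 3  {3,4,7} 3  {4,6,7} 3  {5,6,7} 1
  4 to go: {0,1,3,4} 3  {0,3,4,7} 4  {1,3,4,7} 8  {1,4,6,7} 6  {2,5,6,7} 1  {3,4,6,7} 6  {4,5,6,7} 4
  5 to go: {0,1,3,4,7} 15  {0,3,4,6,7} 10  {1,3,4,6,7} 20  {1,4,5,6,7} 10  {2,4,5,6,7} 5  {3,4,5,6,7} 10
  6 to go: {0,1,3,4,6,7} 45  {0,3,4,5,6,7} 20  {1,2,4,5,6,7} 15  {1,3,4,5,6,7} 40  {2,3,4,5,6,7} 15
  if 0:b drops first: 70 orders
  if 1:o drops first: 35 orders
  if 2:e drops first: 105 orders
heap linearizations: 210

210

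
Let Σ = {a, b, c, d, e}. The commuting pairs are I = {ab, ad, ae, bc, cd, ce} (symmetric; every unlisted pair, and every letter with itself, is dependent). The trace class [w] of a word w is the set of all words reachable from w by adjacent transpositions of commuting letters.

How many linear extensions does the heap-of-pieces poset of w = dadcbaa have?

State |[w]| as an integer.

#0=d has no predecessor
#1=a has no predecessor
#2=d depends on [0:d]
#3=c depends on [1:a]
#4=b depends on [2:d]
#5=a depends on [3:c]
#6=a depends on [5:a]
sources: [0:d, 1:a]
N(rest) = Σ N(rest − s) over sources s of rest; N(one piece) = 1:
  size 1 → [4]=1  [6]=1
  size 2 → [2,4]=1  [4,6]=2  [5,6]=1
  size 3 → [0,2,4]=1  [2,4,6]=3  [3,5,6]=1  [4,5,6]=3
  size 4 → [0,2,4,6]=4  [1,3,5,6]=1  [2,4,5,6]=6  [3,4,5,6]=4
  size 5 → [0,2,4,5,6]=10  [1,3,4,5,6]=5  [2,3,4,5,6]=10
  first=0(d) contributes 15
  first=1(a) contributes 20
|[w]| = 35

35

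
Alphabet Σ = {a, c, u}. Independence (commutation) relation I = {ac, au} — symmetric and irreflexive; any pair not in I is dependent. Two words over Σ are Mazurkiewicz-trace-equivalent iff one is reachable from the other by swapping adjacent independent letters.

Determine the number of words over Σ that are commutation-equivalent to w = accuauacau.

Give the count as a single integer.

#0=a has no predecessor
#1=c has no predecessor
#2=c depends on [1:c]
#3=u depends on [2:c]
#4=a depends on [0:a]
#5=u depends on [3:u]
#6=a depends on [4:a]
#7=c depends on [5:u]
#8=a depends on [6:a]
#9=u depends on [7:c]
sources: [0:a, 1:c]
N(rest) = Σ N(rest − s) over sources s of rest; N(one piece) = 1:
  size 1 → [8]=1  [9]=1
  size 2 → [6,8]=1  [7,9]=1  [8,9]=2
  size 3 → [4,6,8]=1  [5,7,9]=1  [6,8,9]=3  [7,8,9]=3
  size 4 → [0,4,6,8]=1  [3,5,7,9]=1  [4,6,8,9]=4  [5,7,8,9]=4  [6,7,8,9]=6
  size 5 → [0,4,6,8,9]=5  [2,3,5,7,9]=1  [3,5,7,8,9]=5  [4,6,7,8,9]=10  [5,6,7,8,9]=10
  size 6 → [0,4,6,7,8,9]=15  [1,2,3,5,7,9]=1  [2,3,5,7,8,9]=6  [3,5,6,7,8,9]=15  [4,5,6,7,8,9]=20
  size 7 → [0,4,5,6,7,8,9]=35  [1,2,3,5,7,8,9]=7  [2,3,5,6,7,8,9]=21  [3,4,5,6,7,8,9]=35
  size 8 → [0,3,4,5,6,7,8,9]=70  [1,2,3,5,6,7,8,9]=28  [2,3,4,5,6,7,8,9]=56
  first=0(a) contributes 84
  first=1(c) contributes 126
|[w]| = 210

210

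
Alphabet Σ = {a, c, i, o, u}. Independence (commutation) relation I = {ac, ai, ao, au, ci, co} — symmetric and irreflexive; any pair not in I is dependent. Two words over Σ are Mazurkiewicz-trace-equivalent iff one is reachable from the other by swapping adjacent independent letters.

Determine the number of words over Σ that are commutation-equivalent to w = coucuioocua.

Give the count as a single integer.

piece 0:c — minimal
piece 1:o — minimal
piece 2:u rests on {0:c, 1:o}
piece 3:c rests on {2:u}
piece 4:u rests on {3:c}
piece 5:i rests on {4:u}
piece 6:o rests on {5:i}
piece 7:o rests on {6:o}
piece 8:c rests on {4:u}
piece 9:u rests on {7:o, 8:c}
piece 10:a — minimal
minimal pieces: {0:c, 1:o, 10:a}
ways to finish when only these pieces remain (= sum over removing one remaining piece with nothing left below it):
  1 left: {9}→1  {10}→1
  2 left: {7,9}→1  {8,9}→1  {9,10}→2
  3 left: {6,7,9}→1  {7,8,9}→2  {7,9,10}→3  {8,9,10}→3
  4 left: {5,6,7,9}→1  {6,7,8,9}→3  {6,7,9,10}→4  {7,8,9,10}→8
  5 left: {5,6,7,8,9}→4  {5,6,7,9,10}→5  {6,7,8,9,10}→15
  6 left: {4,5,6,7,8,9}→4  {5,6,7,8,9,10}→24
  7 left: {3,4,5,6,7,8,9}→4  {4,5,6,7,8,9,10}→28
  8 left: {2,3,4,5,6,7,8,9}→4  {3,4,5,6,7,8,9,10}→32
  9 left: {0,2,3,4,5,6,7,8,9}→4  {1,2,3,4,5,6,7,8,9}→4  {2,3,4,5,6,7,8,9,10}→36
  placing 0:c first → 40 extensions
  placing 1:o first → 40 extensions
  placing 10:a first → 8 extensions
total linear extensions = 88

88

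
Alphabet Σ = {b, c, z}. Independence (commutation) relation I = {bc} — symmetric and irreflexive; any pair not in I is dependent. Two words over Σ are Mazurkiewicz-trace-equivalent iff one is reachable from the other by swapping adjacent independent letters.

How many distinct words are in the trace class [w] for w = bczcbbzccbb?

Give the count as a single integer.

36

piece 0:b — minimal
piece 1:c — minimal
piece 2:z rests on {0:b, 1:c}
piece 3:c rests on {2:z}
piece 4:b rests on {2:z}
piece 5:b rests on {4:b}
piece 6:z rests on {3:c, 5:b}
piece 7:c rests on {6:z}
piece 8:c rests on {7:c}
piece 9:b rests on {6:z}
piece 10:b rests on {9:b}
minimal pieces: {0:b, 1:c}
ways to finish when only these pieces remain (= sum over removing one remaining piece with nothing left below it):
  1 left: {8}→1  {10}→1
  2 left: {7,8}→1  {8,10}→2  {9,10}→1
  3 left: {7,8,10}→3  {8,9,10}→3
  4 left: {7,8,9,10}→6
  5 left: {6,7,8,9,10}→6
  6 left: {3,6,7,8,9,10}→6  {5,6,7,8,9,10}→6
  7 left: {3,5,6,7,8,9,10}→12  {4,5,6,7,8,9,10}→6
  8 left: {3,4,5,6,7,8,9,10}→18
  9 left: {2,3,4,5,6,7,8,9,10}→18
  placing 0:b first → 18 extensions
  placing 1:c first → 18 extensions
total linear extensions = 36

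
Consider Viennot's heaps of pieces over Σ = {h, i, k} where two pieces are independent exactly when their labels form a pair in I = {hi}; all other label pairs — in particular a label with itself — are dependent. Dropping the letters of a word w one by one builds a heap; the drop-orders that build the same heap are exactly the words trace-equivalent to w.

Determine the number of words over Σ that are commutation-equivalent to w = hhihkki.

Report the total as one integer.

drop 0:h onto floor
drop 1:h onto {0:h}
drop 2:i onto floor
drop 3:h onto {1:h}
drop 4:k onto {2:i, 3:h}
drop 5:k onto {4:k}
drop 6:i onto {5:k}
ground layer = {0:h, 2:i}
drop-orders for the pieces not yet dropped (sum over which currently-grounded one goes next):
  1 to go: {6} 1
  2 to go: {5,6} 1
  3 to go: {4,5,6} 1
  4 to go: {2,4,5,6} 1  {3,4,5,6} 1
  5 to go: {1,3,4,5,6} 1  {2,3,4,5,6} 2
  if 0:h drops first: 3 orders
  if 2:i drops first: 1 orders
heap linearizations: 4

4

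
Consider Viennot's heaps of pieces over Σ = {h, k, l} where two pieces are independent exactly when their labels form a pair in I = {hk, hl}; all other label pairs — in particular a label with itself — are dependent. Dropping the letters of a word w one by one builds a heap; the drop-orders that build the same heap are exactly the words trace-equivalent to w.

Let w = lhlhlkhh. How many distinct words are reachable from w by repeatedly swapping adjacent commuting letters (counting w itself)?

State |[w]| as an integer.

70

0(l) covers ∅
1(h) covers ∅
2(l) covers 0:l
3(h) covers 1:h
4(l) covers 2:l
5(k) covers 4:l
6(h) covers 3:h
7(h) covers 6:h
floor of heap: 0:l, 1:h
completions by unplaced set U, small U first (add the entries for U minus each lowest piece of U):
  |U|=1: {5}:1  {7}:1
  |U|=2: {4,5}:1  {5,7}:2  {6,7}:1
  |U|=3: {2,4,5}:1  {3,6,7}:1  {4,5,7}:3  {5,6,7}:3
  |U|=4: {0,2,4,5}:1  {1,3,6,7}:1  {2,4,5,7}:4  {3,5,6,7}:4  {4,5,6,7}:6
  |U|=5: {0,2,4,5,7}:5  {1,3,5,6,7}:5  {2,4,5,6,7}:10  {3,4,5,6,7}:10
  |U|=6: {0,2,4,5,6,7}:15  {1,3,4,5,6,7}:15  {2,3,4,5,6,7}:20
  start at 0(l): 35
  start at 1(h): 35
sum over floor = 70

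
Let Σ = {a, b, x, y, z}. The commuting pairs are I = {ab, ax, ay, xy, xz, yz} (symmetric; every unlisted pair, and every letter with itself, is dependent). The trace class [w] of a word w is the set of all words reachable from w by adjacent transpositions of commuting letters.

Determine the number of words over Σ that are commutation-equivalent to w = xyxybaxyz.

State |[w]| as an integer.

252

#0=x has no predecessor
#1=y has no predecessor
#2=x depends on [0:x]
#3=y depends on [1:y]
#4=b depends on [2:x, 3:y]
#5=a has no predecessor
#6=x depends on [4:b]
#7=y depends on [4:b]
#8=z depends on [4:b, 5:a]
sources: [0:x, 1:y, 5:a]
N(rest) = Σ N(rest − s) over sources s of rest; N(one piece) = 1:
  size 1 → [6]=1  [7]=1  [8]=1
  size 2 → [5,8]=1  [6,7]=2  [6,8]=2  [7,8]=2
  size 3 → [5,6,8]=3  [5,7,8]=3  [6,7,8]=6
  size 4 → [4,6,7,8]=6  [5,6,7,8]=12
  size 5 → [2,4,6,7,8]=6  [3,4,6,7,8]=6  [4,5,6,7,8]=18
  size 6 → [0,2,4,6,7,8]=6  [1,3,4,6,7,8]=6  [2,3,4,6,7,8]=12  [2,4,5,6,7,8]=24  [3,4,5,6,7,8]=24
  size 7 → [0,2,3,4,6,7,8]=18  [0,2,4,5,6,7,8]=30  [1,2,3,4,6,7,8]=18  [1,3,4,5,6,7,8]=30  [2,3,4,5,6,7,8]=60
  first=0(x) contributes 108
  first=1(y) contributes 108
  first=5(a) contributes 36
|[w]| = 252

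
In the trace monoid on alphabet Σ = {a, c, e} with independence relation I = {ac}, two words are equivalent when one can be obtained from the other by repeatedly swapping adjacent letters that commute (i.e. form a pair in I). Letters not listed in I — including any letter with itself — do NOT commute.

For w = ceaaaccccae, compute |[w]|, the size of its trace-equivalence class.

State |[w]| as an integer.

70

0(c) covers ∅
1(e) covers 0:c
2(a) covers 1:e
3(a) covers 2:a
4(a) covers 3:a
5(c) covers 1:e
6(c) covers 5:c
7(c) covers 6:c
8(c) covers 7:c
9(a) covers 4:a
10(e) covers 8:c, 9:a
floor of heap: 0:c
completions by unplaced set U, small U first (add the entries for U minus each lowest piece of U):
  |U|=1: {10}:1
  |U|=2: {8,10}:1  {9,10}:1
  |U|=3: {4,9,10}:1  {7,8,10}:1  {8,9,10}:2
  |U|=4: {3,4,9,10}:1  {4,8,9,10}:3  {6,7,8,10}:1  {7,8,9,10}:3
  |U|=5: {2,3,4,9,10}:1  {3,4,8,9,10}:4  {4,7,8,9,10}:6  {5,6,7,8,10}:1  {6,7,8,9,10}:4
  |U|=6: {2,3,4,8,9,10}:5  {3,4,7,8,9,10}:10  {4,6,7,8,9,10}:10  {5,6,7,8,9,10}:5
  |U|=7: {2,3,4,7,8,9,10}:15  {3,4,6,7,8,9,10}:20  {4,5,6,7,8,9,10}:15
  |U|=8: {2,3,4,6,7,8,9,10}:35  {3,4,5,6,7,8,9,10}:35
  |U|=9: {2,3,4,5,6,7,8,9,10}:70
  start at 0(c): 70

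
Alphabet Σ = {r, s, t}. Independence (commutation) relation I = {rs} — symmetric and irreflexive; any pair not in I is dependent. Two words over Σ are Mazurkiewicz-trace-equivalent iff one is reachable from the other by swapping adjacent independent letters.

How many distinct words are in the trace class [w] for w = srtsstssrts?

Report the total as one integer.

6

#0=s has no predecessor
#1=r has no predecessor
#2=t depends on [0:s, 1:r]
#3=s depends on [2:t]
#4=s depends on [3:s]
#5=t depends on [4:s]
#6=s depends on [5:t]
#7=s depends on [6:s]
#8=r depends on [5:t]
#9=t depends on [7:s, 8:r]
#10=s depends on [9:t]
sources: [0:s, 1:r]
N(rest) = Σ N(rest − s) over sources s of rest; N(one piece) = 1:
  size 1 → [10]=1
  size 2 → [9,10]=1
  size 3 → [7,9,10]=1  [8,9,10]=1
  size 4 → [6,7,9,10]=1  [7,8,9,10]=2
  size 5 → [6,7,8,9,10]=3
  size 6 → [5,6,7,8,9,10]=3
  size 7 → [4,5,6,7,8,9,10]=3
  size 8 → [3,4,5,6,7,8,9,10]=3
  size 9 → [2,3,4,5,6,7,8,9,10]=3
  first=0(s) contributes 3
  first=1(r) contributes 3
|[w]| = 6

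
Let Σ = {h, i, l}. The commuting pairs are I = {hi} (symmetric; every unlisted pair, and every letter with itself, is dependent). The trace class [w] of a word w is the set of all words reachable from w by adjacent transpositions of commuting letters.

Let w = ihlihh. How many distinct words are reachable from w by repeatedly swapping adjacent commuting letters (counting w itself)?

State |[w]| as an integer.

piece 0:i — minimal
piece 1:h — minimal
piece 2:l rests on {0:i, 1:h}
piece 3:i rests on {2:l}
piece 4:h rests on {2:l}
piece 5:h rests on {4:h}
minimal pieces: {0:i, 1:h}
ways to finish when only these pieces remain (= sum over removing one remaining piece with nothing left below it):
  1 left: {3}→1  {5}→1
  2 left: {3,5}→2  {4,5}→1
  3 left: {3,4,5}→3
  4 left: {2,3,4,5}→3
  placing 0:i first → 3 extensions
  placing 1:h first → 3 extensions
total linear extensions = 6

6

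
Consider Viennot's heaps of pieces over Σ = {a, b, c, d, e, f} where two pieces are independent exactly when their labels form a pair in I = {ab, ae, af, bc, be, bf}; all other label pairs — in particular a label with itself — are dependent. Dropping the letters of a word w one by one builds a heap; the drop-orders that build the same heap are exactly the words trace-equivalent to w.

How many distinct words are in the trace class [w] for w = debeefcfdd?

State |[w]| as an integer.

#0=d has no predecessor
#1=e depends on [0:d]
#2=b depends on [0:d]
#3=e depends on [1:e]
#4=e depends on [3:e]
#5=f depends on [4:e]
#6=c depends on [5:f]
#7=f depends on [6:c]
#8=d depends on [2:b, 7:f]
#9=d depends on [8:d]
sources: [0:d]
N(rest) = Σ N(rest − s) over sources s of rest; N(one piece) = 1:
  size 1 → [9]=1
  size 2 → [8,9]=1
  size 3 → [2,8,9]=1  [7,8,9]=1
  size 4 → [2,7,8,9]=2  [6,7,8,9]=1
  size 5 → [2,6,7,8,9]=3  [5,6,7,8,9]=1
  size 6 → [2,5,6,7,8,9]=4  [4,5,6,7,8,9]=1
  size 7 → [2,4,5,6,7,8,9]=5  [3,4,5,6,7,8,9]=1
  size 8 → [1,3,4,5,6,7,8,9]=1  [2,3,4,5,6,7,8,9]=6
  first=0(d) contributes 7

7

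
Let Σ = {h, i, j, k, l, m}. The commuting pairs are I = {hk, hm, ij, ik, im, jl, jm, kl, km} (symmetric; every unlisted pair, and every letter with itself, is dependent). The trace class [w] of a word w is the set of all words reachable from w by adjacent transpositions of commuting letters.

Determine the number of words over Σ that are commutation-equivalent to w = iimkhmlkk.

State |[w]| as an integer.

840

drop 0:i onto floor
drop 1:i onto {0:i}
drop 2:m onto floor
drop 3:k onto floor
drop 4:h onto {1:i}
drop 5:m onto {2:m}
drop 6:l onto {4:h, 5:m}
drop 7:k onto {3:k}
drop 8:k onto {7:k}
ground layer = {0:i, 2:m, 3:k}
drop-orders for the pieces not yet dropped (sum over which currently-grounded one goes next):
  1 to go: {6} 1  {8} 1
  2 to go: {4,6} 1  {5,6} 1  {6,8} 2  {7,8} 1
  3 to go: {1,4,6} 1  {2,5,6} 1  {3,7,8} 1  {4,5,6} 2  {4,6,8} 3  {5,6,8} 3  {6,7,8} 3
  4 to go: {0,1,4,6} 1  {1,4,5,6} 3  {1,4,6,8} 4  {2,4,5,6} 3  {2,5,6,8} 4  {3,6,7,8} 4  {4,5,6,8} 8  {4,6,7,8} 6  {5,6,7,8} 6
  5 to go: {0,1,4,5,6} 4  {0,1,4,6,8} 5  {1,2,4,5,6} 6  {1,4,5,6,8} 15  {1,4,6,7,8} 10  {2,4,5,6,8} 15  {2,5,6,7,8} 10  {3,4,6,7,8} 10  {3,5,6,7,8} 10  {4,5,6,7,8} 20
  6 to go: {0,1,2,4,5,6} 10  {0,1,4,5,6,8} 24  {0,1,4,6,7,8} 15  {1,2,4,5,6,8} 36  {1,3,4,6,7,8} 20  {1,4,5,6,7,8} 45  {2,3,5,6,7,8} 20  {2,4,5,6,7,8} 45  {3,4,5,6,7,8} 40
  7 to go: {0,1,2,4,5,6,8} 70  {0,1,3,4,6,7,8} 35  {0,1,4,5,6,7,8} 84  {1,2,4,5,6,7,8} 126  {1,3,4,5,6,7,8} 105  {2,3,4,5,6,7,8} 105
  if 0:i drops first: 336 orders
  if 2:m drops first: 224 orders
  if 3:k drops first: 280 orders
heap linearizations: 840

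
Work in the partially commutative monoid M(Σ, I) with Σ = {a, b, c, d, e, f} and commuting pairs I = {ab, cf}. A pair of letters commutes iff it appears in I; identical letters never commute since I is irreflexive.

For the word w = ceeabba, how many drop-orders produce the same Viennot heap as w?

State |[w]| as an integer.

piece 0:c — minimal
piece 1:e rests on {0:c}
piece 2:e rests on {1:e}
piece 3:a rests on {2:e}
piece 4:b rests on {2:e}
piece 5:b rests on {4:b}
piece 6:a rests on {3:a}
minimal pieces: {0:c}
ways to finish when only these pieces remain (= sum over removing one remaining piece with nothing left below it):
  1 left: {5}→1  {6}→1
  2 left: {3,6}→1  {4,5}→1  {5,6}→2
  3 left: {3,5,6}→3  {4,5,6}→3
  4 left: {3,4,5,6}→6
  5 left: {2,3,4,5,6}→6
  placing 0:c first → 6 extensions

6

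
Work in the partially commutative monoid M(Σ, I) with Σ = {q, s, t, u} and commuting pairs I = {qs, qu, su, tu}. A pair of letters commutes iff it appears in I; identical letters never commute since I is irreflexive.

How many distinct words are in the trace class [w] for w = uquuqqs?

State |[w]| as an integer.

piece 0:u — minimal
piece 1:q — minimal
piece 2:u rests on {0:u}
piece 3:u rests on {2:u}
piece 4:q rests on {1:q}
piece 5:q rests on {4:q}
piece 6:s — minimal
minimal pieces: {0:u, 1:q, 6:s}
ways to finish when only these pieces remain (= sum over removing one remaining piece with nothing left below it):
  1 left: {3}→1  {5}→1  {6}→1
  2 left: {2,3}→1  {3,5}→2  {3,6}→2  {4,5}→1  {5,6}→2
  3 left: {0,2,3}→1  {1,4,5}→1  {2,3,5}→3  {2,3,6}→3  {3,4,5}→3  {3,5,6}→6  {4,5,6}→3
  4 left: {0,2,3,5}→4  {0,2,3,6}→4  {1,3,4,5}→4  {1,4,5,6}→4  {2,3,4,5}→6  {2,3,5,6}→12  {3,4,5,6}→12
  5 left: {0,2,3,4,5}→10  {0,2,3,5,6}→20  {1,2,3,4,5}→10  {1,3,4,5,6}→20  {2,3,4,5,6}→30
  placing 0:u first → 60 extensions
  placing 1:q first → 60 extensions
  placing 6:s first → 20 extensions
total linear extensions = 140

140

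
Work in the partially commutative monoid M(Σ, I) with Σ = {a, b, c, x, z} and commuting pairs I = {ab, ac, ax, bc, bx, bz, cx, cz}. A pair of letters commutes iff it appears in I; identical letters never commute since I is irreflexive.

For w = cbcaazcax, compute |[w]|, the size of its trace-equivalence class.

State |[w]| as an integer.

1008

piece 0:c — minimal
piece 1:b — minimal
piece 2:c rests on {0:c}
piece 3:a — minimal
piece 4:a rests on {3:a}
piece 5:z rests on {4:a}
piece 6:c rests on {2:c}
piece 7:a rests on {5:z}
piece 8:x rests on {5:z}
minimal pieces: {0:c, 1:b, 3:a}
ways to finish when only these pieces remain (= sum over removing one remaining piece with nothing left below it):
  1 left: {1}→1  {6}→1  {7}→1  {8}→1
  2 left: {1,6}→2  {1,7}→2  {1,8}→2  {2,6}→1  {6,7}→2  {6,8}→2  {7,8}→2
  3 left: {0,2,6}→1  {1,2,6}→3  {1,6,7}→6  {1,6,8}→6  {1,7,8}→6  {2,6,7}→3  {2,6,8}→3  {5,7,8}→2  {6,7,8}→6
  4 left: {0,1,2,6}→4  {0,2,6,7}→4  {0,2,6,8}→4  {1,2,6,7}→12  {1,2,6,8}→12  {1,5,7,8}→8  {1,6,7,8}→24  {2,6,7,8}→12  {4,5,7,8}→2  {5,6,7,8}→8
  5 left: {0,1,2,6,7}→20  {0,1,2,6,8}→20  {0,2,6,7,8}→20  {1,2,6,7,8}→60  {1,4,5,7,8}→10  {1,5,6,7,8}→40  {2,5,6,7,8}→20  {3,4,5,7,8}→2  {4,5,6,7,8}→10
  6 left: {0,1,2,6,7,8}→120  {0,2,5,6,7,8}→40  {1,2,5,6,7,8}→120  {1,3,4,5,7,8}→12  {1,4,5,6,7,8}→60  {2,4,5,6,7,8}→30  {3,4,5,6,7,8}→12
  7 left: {0,1,2,5,6,7,8}→280  {0,2,4,5,6,7,8}→70  {1,2,4,5,6,7,8}→210  {1,3,4,5,6,7,8}→84  {2,3,4,5,6,7,8}→42
  placing 0:c first → 336 extensions
  placing 1:b first → 112 extensions
  placing 3:a first → 560 extensions
total linear extensions = 1008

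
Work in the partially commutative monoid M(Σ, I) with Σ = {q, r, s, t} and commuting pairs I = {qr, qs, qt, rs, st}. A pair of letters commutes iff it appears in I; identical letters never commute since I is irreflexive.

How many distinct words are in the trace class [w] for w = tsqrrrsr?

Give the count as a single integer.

168

drop 0:t onto floor
drop 1:s onto floor
drop 2:q onto floor
drop 3:r onto {0:t}
drop 4:r onto {3:r}
drop 5:r onto {4:r}
drop 6:s onto {1:s}
drop 7:r onto {5:r}
ground layer = {0:t, 1:s, 2:q}
drop-orders for the pieces not yet dropped (sum over which currently-grounded one goes next):
  1 to go: {2} 1  {6} 1  {7} 1
  2 to go: {1,6} 1  {2,6} 2  {2,7} 2  {5,7} 1  {6,7} 2
  3 to go: {1,2,6} 3  {1,6,7} 3  {2,5,7} 3  {2,6,7} 6  {4,5,7} 1  {5,6,7} 3
  4 to go: {1,2,6,7} 12  {1,5,6,7} 6  {2,4,5,7} 4  {2,5,6,7} 12  {3,4,5,7} 1  {4,5,6,7} 4
  5 to go: {0,3,4,5,7} 1  {1,2,5,6,7} 30  {1,4,5,6,7} 10  {2,3,4,5,7} 5  {2,4,5,6,7} 20  {3,4,5,6,7} 5
  6 to go: {0,2,3,4,5,7} 6  {0,3,4,5,6,7} 6  {1,2,4,5,6,7} 60  {1,3,4,5,6,7} 15  {2,3,4,5,6,7} 30
  if 0:t drops first: 105 orders
  if 1:s drops first: 42 orders
  if 2:q drops first: 21 orders
heap linearizations: 168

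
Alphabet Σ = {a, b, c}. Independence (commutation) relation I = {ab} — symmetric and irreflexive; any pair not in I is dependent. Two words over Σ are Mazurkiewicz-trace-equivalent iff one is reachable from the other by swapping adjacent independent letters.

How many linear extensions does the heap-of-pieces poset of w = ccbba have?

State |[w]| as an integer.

3

#0=c has no predecessor
#1=c depends on [0:c]
#2=b depends on [1:c]
#3=b depends on [2:b]
#4=a depends on [1:c]
sources: [0:c]
N(rest) = Σ N(rest − s) over sources s of rest; N(one piece) = 1:
  size 1 → [3]=1  [4]=1
  size 2 → [2,3]=1  [3,4]=2
  size 3 → [2,3,4]=3
  first=0(c) contributes 3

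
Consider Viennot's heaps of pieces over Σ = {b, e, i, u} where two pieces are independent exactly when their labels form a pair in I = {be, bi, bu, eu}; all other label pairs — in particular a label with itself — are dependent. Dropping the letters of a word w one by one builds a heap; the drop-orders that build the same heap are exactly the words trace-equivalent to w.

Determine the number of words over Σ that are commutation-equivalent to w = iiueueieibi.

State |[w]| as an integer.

drop 0:i onto floor
drop 1:i onto {0:i}
drop 2:u onto {1:i}
drop 3:e onto {1:i}
drop 4:u onto {2:u}
drop 5:e onto {3:e}
drop 6:i onto {4:u, 5:e}
drop 7:e onto {6:i}
drop 8:i onto {7:e}
drop 9:b onto floor
drop 10:i onto {8:i}
ground layer = {0:i, 9:b}
drop-orders for the pieces not yet dropped (sum over which currently-grounded one goes next):
  1 to go: {9} 1  {10} 1
  2 to go: {8,10} 1  {9,10} 2
  3 to go: {7,8,10} 1  {8,9,10} 3
  4 to go: {6,7,8,10} 1  {7,8,9,10} 4
  5 to go: {4,6,7,8,10} 1  {5,6,7,8,10} 1  {6,7,8,9,10} 5
  6 to go: {2,4,6,7,8,10} 1  {3,5,6,7,8,10} 1  {4,5,6,7,8,10} 2  {4,6,7,8,9,10} 6  {5,6,7,8,9,10} 6
  7 to go: {2,4,5,6,7,8,10} 3  {2,4,6,7,8,9,10} 7  {3,4,5,6,7,8,10} 3  {3,5,6,7,8,9,10} 7  {4,5,6,7,8,9,10} 14
  8 to go: {2,3,4,5,6,7,8,10} 6  {2,4,5,6,7,8,9,10} 24  {3,4,5,6,7,8,9,10} 24
  9 to go: {1,2,3,4,5,6,7,8,10} 6  {2,3,4,5,6,7,8,9,10} 54
  if 0:i drops first: 60 orders
  if 9:b drops first: 6 orders
heap linearizations: 66

66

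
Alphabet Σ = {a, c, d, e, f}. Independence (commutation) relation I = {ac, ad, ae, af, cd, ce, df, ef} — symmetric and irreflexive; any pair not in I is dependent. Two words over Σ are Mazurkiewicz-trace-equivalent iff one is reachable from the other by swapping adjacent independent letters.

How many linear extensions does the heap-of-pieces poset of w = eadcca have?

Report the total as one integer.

piece 0:e — minimal
piece 1:a — minimal
piece 2:d rests on {0:e}
piece 3:c — minimal
piece 4:c rests on {3:c}
piece 5:a rests on {1:a}
minimal pieces: {0:e, 1:a, 3:c}
ways to finish when only these pieces remain (= sum over removing one remaining piece with nothing left below it):
  1 left: {2}→1  {4}→1  {5}→1
  2 left: {0,2}→1  {1,5}→1  {2,4}→2  {2,5}→2  {3,4}→1  {4,5}→2
  3 left: {0,2,4}→3  {0,2,5}→3  {1,2,5}→3  {1,4,5}→3  {2,3,4}→3  {2,4,5}→6  {3,4,5}→3
  4 left: {0,1,2,5}→6  {0,2,3,4}→6  {0,2,4,5}→12  {1,2,4,5}→12  {1,3,4,5}→6  {2,3,4,5}→12
  placing 0:e first → 30 extensions
  placing 1:a first → 30 extensions
  placing 3:c first → 30 extensions
total linear extensions = 90

90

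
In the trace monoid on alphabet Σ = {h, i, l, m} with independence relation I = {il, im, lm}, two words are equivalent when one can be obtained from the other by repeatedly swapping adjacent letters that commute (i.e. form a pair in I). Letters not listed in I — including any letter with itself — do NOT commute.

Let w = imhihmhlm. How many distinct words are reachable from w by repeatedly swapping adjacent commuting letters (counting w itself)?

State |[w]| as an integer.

piece 0:i — minimal
piece 1:m — minimal
piece 2:h rests on {0:i, 1:m}
piece 3:i rests on {2:h}
piece 4:h rests on {3:i}
piece 5:m rests on {4:h}
piece 6:h rests on {5:m}
piece 7:l rests on {6:h}
piece 8:m rests on {6:h}
minimal pieces: {0:i, 1:m}
ways to finish when only these pieces remain (= sum over removing one remaining piece with nothing left below it):
  1 left: {7}→1  {8}→1
  2 left: {7,8}→2
  3 left: {6,7,8}→2
  4 left: {5,6,7,8}→2
  5 left: {4,5,6,7,8}→2
  6 left: {3,4,5,6,7,8}→2
  7 left: {2,3,4,5,6,7,8}→2
  placing 0:i first → 2 extensions
  placing 1:m first → 2 extensions
total linear extensions = 4

4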